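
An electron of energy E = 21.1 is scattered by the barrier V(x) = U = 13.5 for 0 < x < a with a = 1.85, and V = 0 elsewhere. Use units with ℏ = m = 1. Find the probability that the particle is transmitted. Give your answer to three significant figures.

E > U: inside the barrier k₂ = √(2m(E − U))/ℏ = 3.899, k₂a = 7.213.
Matching at both interfaces gives T⁻¹ = 1 + U² sin²(k₂a) / [4E(E − U)] = 1.182, hence T = 0.846.

T = 0.846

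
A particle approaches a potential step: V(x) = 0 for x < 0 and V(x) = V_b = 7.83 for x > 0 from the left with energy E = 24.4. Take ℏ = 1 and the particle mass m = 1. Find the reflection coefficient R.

On each side the TISE gives plane waves with k = √(2m(E − V))/ℏ: k₁ = √(2·1·24.4) = 6.986, k₂ = √(2·1·16.57) = 5.757.
Matching ψ and ψ′ at x = 0 gives r = (k₁ − k₂)/(k₁ + k₂), so R = r² = 0.009302 and T = 1 − R = 0.9907.

R = 0.00930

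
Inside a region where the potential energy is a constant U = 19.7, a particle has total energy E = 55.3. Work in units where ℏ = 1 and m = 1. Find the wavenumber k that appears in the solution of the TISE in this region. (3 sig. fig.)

k = 8.44

With E > U the solution is oscillatory, ψ ∝ e^{±ikx} with k = √(2m(E − U))/ℏ.
k = √(2 × 1 × 35.6) = 8.438.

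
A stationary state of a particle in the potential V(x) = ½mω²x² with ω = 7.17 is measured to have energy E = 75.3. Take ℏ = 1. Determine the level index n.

E_n = ℏω(n + ½) ⇒ n = E/(ℏω) − ½ = 75.3/7.17 − 0.5 = 10.002 → n = 10.

n = 10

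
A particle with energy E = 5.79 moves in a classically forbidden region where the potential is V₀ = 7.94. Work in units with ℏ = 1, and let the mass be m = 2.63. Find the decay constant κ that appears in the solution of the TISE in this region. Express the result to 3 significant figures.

Since E < V₀ the TISE in this region is ψ'' = κ²ψ with κ = √(2m(V₀ − E))/ℏ.
κ = √(2 × 2.63 × 2.15) = 3.363.

κ = 3.36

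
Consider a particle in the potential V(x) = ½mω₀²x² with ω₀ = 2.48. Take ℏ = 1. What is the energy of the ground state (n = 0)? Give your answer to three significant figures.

E = 1.24

Using E_n = (n + ½)ℏω₀: E_0 = 0.5 × 2.48 = 1.240.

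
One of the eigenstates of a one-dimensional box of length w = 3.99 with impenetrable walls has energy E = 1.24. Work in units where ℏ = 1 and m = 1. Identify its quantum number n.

For an infinite well E_n = n²π²ℏ²/(2mw²), so n = (w/πℏ)√(2mE).
n = (3.99/π) × √(2 × 1 × 1.24) = 2.000 → n = 2.

n = 2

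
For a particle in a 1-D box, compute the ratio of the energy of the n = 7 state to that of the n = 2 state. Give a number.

12.25

E_n = n²π²ℏ²/(2mL²) so the ratio is n₂²/n₁² = 49/4 = 12.25.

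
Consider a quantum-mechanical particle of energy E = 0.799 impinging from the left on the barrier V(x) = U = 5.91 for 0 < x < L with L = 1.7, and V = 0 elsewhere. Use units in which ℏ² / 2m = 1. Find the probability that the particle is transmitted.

Since E < U the interior solution is evanescent with decay constant κ = √(2m(U − E))/ℏ = 2.261.
κL = 3.843, sinh(κL) = 23.33.
Matching ψ, ψ′ at both faces gives T = [1 + U² sinh²(κL) / (4E(U − E))]⁻¹ = 1/1165 = 0.000859.

T = 0.000859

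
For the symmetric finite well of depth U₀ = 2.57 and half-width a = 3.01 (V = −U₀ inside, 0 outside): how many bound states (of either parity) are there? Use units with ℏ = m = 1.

Define the well-strength parameter z₀ = (a/ℏ)√(2mU₀) = 3.01 × √(2·1·2.57) = 6.824.
A new bound state (alternating even/odd) appears each time z₀ passes a multiple of π/2, so N = ⌊2z₀/π⌋ + 1 = ⌊4.344⌋ + 1 = 5.

N = 5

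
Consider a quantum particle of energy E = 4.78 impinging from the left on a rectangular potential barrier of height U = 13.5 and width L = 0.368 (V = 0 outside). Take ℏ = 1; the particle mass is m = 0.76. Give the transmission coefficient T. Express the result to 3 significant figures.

E < U: inside the barrier ψ ∝ e^{±κx} with κ = √(2m(U − E))/ℏ = 3.641.
κL = 1.340, sinh(κL) = 1.778.
Matching ψ, ψ′ at both faces gives T = [1 + U² sinh²(κL) / (4E(U − E))]⁻¹ = 1/4.456 = 0.224.

T = 0.224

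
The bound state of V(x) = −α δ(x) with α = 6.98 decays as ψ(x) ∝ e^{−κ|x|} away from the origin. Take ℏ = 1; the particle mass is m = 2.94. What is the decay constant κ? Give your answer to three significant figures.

κ = 20.5

Integrate −(ℏ²/2m)ψ'' − αδ(x)ψ = Eψ from −ε to +ε: the ψ'' term gives ψ'(0⁺) − ψ'(0⁻) and the δ term gives −(2mα/ℏ²)ψ(0).
With ψ ∝ e^{−κ|x|} this yields −2κ = −2mα/ℏ², so κ = mα/ℏ² = 20.52.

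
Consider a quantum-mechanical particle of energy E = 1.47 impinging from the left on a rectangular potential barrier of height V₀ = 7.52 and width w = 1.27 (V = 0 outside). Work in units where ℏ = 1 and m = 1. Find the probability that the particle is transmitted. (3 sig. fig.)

E < V₀: inside the barrier ψ ∝ e^{±κx} with κ = √(2m(V₀ − E))/ℏ = 3.479.
κw = 4.418, sinh(κw) = 41.45.
The exact tunnelling result is T⁻¹ = 1 + V₀² sinh²(κw) / [4E(V₀ − E)] = 2732, so T = 0.000366.

T = 0.000366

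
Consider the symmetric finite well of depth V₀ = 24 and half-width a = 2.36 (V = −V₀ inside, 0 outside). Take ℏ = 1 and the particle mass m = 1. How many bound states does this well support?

N = 11

The dimensionless depth is z₀ = a√(2mV₀)/ℏ = 2.36 × √(48.00) = 16.35.
The even/odd transcendental equations gain one root per π/2 in z₀, giving N = 1 + ⌊2z₀/π⌋ = 1 + ⌊10.41⌋ = 11.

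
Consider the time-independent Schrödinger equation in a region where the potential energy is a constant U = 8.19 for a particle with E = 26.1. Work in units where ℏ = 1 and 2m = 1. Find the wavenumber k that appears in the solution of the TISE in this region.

With E > U the solution is oscillatory, ψ ∝ e^{±ikx} with k = √(2m(E − U))/ℏ.
k = √(2 × 0.5 × 17.91) = 4.232.

k = 4.23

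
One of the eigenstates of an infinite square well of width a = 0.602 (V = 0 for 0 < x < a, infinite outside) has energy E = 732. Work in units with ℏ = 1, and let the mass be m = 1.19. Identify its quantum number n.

n = 8

For an infinite well E_n = n²π²ℏ²/(2ma²), so n = (a/πℏ)√(2mE).
n = (0.602/π) × √(2 × 1.19 × 732) = 7.998 → n = 8.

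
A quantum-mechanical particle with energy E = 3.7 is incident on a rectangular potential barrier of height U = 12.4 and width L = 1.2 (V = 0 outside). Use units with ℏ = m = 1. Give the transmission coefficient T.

T = 0.000150

Since E < U the interior solution is evanescent with decay constant κ = √(2m(U − E))/ℏ = 4.171.
κL = 5.006, sinh(κL) = 74.62.
Matching ψ, ψ′ at both faces gives T = [1 + U² sinh²(κL) / (4E(U − E))]⁻¹ = 1/6650 = 0.000150.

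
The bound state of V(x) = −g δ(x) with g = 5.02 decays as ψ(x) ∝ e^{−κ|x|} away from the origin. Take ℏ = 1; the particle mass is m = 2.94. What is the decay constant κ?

κ = 14.8

Integrating the TISE across x = 0 gives the cusp condition ψ'(0⁺) − ψ'(0⁻) = −(2mg/ℏ²)ψ(0).
With ψ ∝ e^{−κ|x|} this yields −2κ = −2mg/ℏ², so κ = mg/ℏ² = 14.76.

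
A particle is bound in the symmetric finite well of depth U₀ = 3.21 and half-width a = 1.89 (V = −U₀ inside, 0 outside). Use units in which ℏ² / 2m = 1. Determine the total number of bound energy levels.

The dimensionless depth is z₀ = a√(2mU₀)/ℏ = 1.89 × √(3.210) = 3.386.
The even/odd transcendental equations gain one root per π/2 in z₀, giving N = 1 + ⌊2z₀/π⌋ = 1 + ⌊2.156⌋ = 3.

N = 3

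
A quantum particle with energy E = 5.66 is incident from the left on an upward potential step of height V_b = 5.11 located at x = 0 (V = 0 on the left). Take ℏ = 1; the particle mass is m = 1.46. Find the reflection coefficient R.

The wavenumbers are k₁ = √(2mE)/ℏ = 4.065 on the left and k₂ = √(2m(E − V_b))/ℏ = 1.267 on the right.
Continuity of ψ and ψ′ at the step yields the reflection amplitude r = (k₁ − k₂)/(k₁ + k₂) = 0.5247; thus R = |r|² = 0.2753, T = 0.7247.

R = 0.275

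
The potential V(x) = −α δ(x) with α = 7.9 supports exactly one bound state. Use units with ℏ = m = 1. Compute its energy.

E = -31.2

For x ≠ 0 the bound state is ψ ∝ e^{−κ|x|}; integrating the TISE across the delta gives the cusp condition 2κ = 2mα/ℏ², so κ = 7.900.
Then E = −ℏ²κ²/(2m) = −mα²/(2ℏ²) = -31.21.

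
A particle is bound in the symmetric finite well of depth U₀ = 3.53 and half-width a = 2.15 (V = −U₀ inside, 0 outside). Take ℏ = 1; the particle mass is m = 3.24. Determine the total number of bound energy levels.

The dimensionless depth is z₀ = a√(2mU₀)/ℏ = 2.15 × √(22.87) = 10.28.
The even/odd transcendental equations gain one root per π/2 in z₀, giving N = 1 + ⌊2z₀/π⌋ = 1 + ⌊6.546⌋ = 7.

N = 7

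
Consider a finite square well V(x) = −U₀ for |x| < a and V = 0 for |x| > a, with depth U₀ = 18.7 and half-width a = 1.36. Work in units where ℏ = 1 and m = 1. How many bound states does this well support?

Define the well-strength parameter z₀ = (a/ℏ)√(2mU₀) = 1.36 × √(2·1·18.7) = 8.317.
The even/odd transcendental equations gain one root per π/2 in z₀, giving N = 1 + ⌊2z₀/π⌋ = 1 + ⌊5.295⌋ = 6.

N = 6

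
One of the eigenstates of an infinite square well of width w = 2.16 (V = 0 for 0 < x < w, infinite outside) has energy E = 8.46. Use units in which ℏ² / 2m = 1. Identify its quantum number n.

For an infinite well E_n = n²π²ℏ²/(2mw²), so n = (w/πℏ)√(2mE).
n = (2.16/π) × √(2 × 0.5 × 8.46) = 2.000 → n = 2.

n = 2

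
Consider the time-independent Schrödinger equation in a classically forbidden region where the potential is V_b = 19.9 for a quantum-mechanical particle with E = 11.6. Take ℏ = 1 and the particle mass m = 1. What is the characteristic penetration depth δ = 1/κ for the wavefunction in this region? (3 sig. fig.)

Since E < V_b the TISE in this region is ψ'' = κ²ψ with κ = √(2m(V_b − E))/ℏ.
κ = √(2 × 1 × 8.3) = 4.074. The penetration depth is δ = 1/κ = 0.245.

δ = 0.245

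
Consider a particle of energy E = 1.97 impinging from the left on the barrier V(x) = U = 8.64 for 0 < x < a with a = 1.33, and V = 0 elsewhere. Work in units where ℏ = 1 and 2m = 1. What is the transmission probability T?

T = 0.00292

Since E < U the interior solution is evanescent with decay constant κ = √(2m(U − E))/ℏ = 2.583.
κa = 3.435, sinh(κa) = 15.50.
The exact tunnelling result is T⁻¹ = 1 + U² sinh²(κa) / [4E(U − E)] = 342.1, so T = 0.00292.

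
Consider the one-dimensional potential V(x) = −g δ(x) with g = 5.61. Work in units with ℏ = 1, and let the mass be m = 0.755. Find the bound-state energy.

E = -11.9

The bound state is ψ(x) = √κ e^{−κ|x|}. The derivative jump ψ'(0⁺) − ψ'(0⁻) = −(2mg/ℏ²)ψ(0) fixes κ = mg/ℏ² = 4.236.
Then E = −ℏ²κ²/(2m) = −mg²/(2ℏ²) = -11.88.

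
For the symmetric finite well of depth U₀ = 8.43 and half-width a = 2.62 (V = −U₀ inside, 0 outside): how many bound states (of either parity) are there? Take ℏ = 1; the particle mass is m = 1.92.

Define the well-strength parameter z₀ = (a/ℏ)√(2mU₀) = 2.62 × √(2·1.92·8.43) = 14.91.
A new bound state (alternating even/odd) appears each time z₀ passes a multiple of π/2, so N = ⌊2z₀/π⌋ + 1 = ⌊9.490⌋ + 1 = 10.

N = 10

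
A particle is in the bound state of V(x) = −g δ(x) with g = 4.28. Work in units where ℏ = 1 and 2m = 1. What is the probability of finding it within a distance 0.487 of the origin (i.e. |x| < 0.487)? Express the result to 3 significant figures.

The normalised bound state is ψ = √κ e^{−κ|x|} with κ = mg/ℏ² = 2.140.
P(|x| < d) = ∫_{−d}^{d} κ e^{−2κ|x|} dx = 1 − e^{−2κd} = 1 − e^{−2.084} = 0.8756.

P = 0.876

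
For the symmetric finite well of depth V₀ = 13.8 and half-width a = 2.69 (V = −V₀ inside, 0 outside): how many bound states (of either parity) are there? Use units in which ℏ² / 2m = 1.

N = 7

Define the well-strength parameter z₀ = (a/ℏ)√(2mV₀) = 2.69 × √(2·0.5·13.8) = 9.993.
The even/odd transcendental equations gain one root per π/2 in z₀, giving N = 1 + ⌊2z₀/π⌋ = 1 + ⌊6.362⌋ = 7.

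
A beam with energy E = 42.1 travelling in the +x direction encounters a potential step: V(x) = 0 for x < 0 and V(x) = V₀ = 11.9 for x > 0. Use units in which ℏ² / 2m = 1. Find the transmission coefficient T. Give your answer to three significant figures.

T = 0.993

On each side the TISE gives plane waves with k = √(2m(E − V))/ℏ: k₁ = √(2·½·42.1) = 6.488, k₂ = √(2·½·30.2) = 5.495.
Continuity of ψ and ψ′ at the step yields the reflection amplitude r = (k₁ − k₂)/(k₁ + k₂) = 0.08286; thus R = |r|² = 0.006866, T = 0.9931.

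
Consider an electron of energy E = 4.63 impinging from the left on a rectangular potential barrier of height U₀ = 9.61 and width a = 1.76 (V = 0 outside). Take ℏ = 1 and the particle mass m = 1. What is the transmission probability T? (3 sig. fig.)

T = 0.0000598

Since E < U₀ the interior solution is evanescent with decay constant κ = √(2m(U₀ − E))/ℏ = 3.156.
κa = 5.554, sinh(κa) = 129.2.
The exact tunnelling result is T⁻¹ = 1 + U₀² sinh²(κa) / [4E(U₀ − E)] = 16710, so T = 0.0000598.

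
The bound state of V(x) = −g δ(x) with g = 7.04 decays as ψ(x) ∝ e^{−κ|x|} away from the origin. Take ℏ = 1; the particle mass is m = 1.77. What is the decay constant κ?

κ = 12.5

Integrating the TISE across x = 0 gives the cusp condition ψ'(0⁺) − ψ'(0⁻) = −(2mg/ℏ²)ψ(0).
With ψ ∝ e^{−κ|x|} this yields −2κ = −2mg/ℏ², so κ = mg/ℏ² = 12.46.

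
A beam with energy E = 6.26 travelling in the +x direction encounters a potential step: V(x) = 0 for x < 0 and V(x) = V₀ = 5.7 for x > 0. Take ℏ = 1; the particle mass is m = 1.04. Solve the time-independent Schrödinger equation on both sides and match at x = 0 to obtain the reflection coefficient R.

On each side the TISE gives plane waves with k = √(2m(E − V))/ℏ: k₁ = √(2·1.04·6.26) = 3.608, k₂ = √(2·1.04·0.56) = 1.079.
Continuity of ψ and ψ′ at the step yields the reflection amplitude r = (k₁ − k₂)/(k₁ + k₂) = 0.5395; thus R = |r|² = 0.2911, T = 0.7089.

R = 0.291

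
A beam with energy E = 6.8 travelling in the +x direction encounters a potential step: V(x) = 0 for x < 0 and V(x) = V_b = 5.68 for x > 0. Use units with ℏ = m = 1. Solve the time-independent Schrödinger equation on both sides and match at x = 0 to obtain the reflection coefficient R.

R = 0.179

The wavenumbers are k₁ = √(2mE)/ℏ = 3.688 on the left and k₂ = √(2m(E − V_b))/ℏ = 1.497 on the right.
Matching ψ and ψ′ at x = 0 gives r = (k₁ − k₂)/(k₁ + k₂), so R = r² = 0.1786 and T = 1 − R = 0.8214.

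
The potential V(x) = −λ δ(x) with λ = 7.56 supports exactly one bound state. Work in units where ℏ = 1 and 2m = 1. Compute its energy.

For x ≠ 0 the bound state is ψ ∝ e^{−κ|x|}; integrating the TISE across the delta gives the cusp condition 2κ = 2mλ/ℏ², so κ = 3.780.
Then E = −ℏ²κ²/(2m) = −mλ²/(2ℏ²) = -14.29.

E = -14.3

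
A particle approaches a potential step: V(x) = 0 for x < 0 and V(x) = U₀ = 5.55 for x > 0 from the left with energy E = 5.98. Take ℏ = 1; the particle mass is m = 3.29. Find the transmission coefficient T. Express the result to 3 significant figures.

On each side the TISE gives plane waves with k = √(2m(E − V))/ℏ: k₁ = √(2·3.29·5.98) = 6.273, k₂ = √(2·3.29·0.43) = 1.682.
Matching ψ and ψ′ at x = 0 gives r = (k₁ − k₂)/(k₁ + k₂), so R = r² = 0.3330 and T = 1 − R = 0.6670.

T = 0.667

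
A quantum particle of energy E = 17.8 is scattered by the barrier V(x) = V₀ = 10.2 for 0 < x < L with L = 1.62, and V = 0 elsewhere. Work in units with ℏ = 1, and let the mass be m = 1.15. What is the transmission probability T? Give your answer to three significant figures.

E > V₀: inside the barrier k₂ = √(2m(E − V₀))/ℏ = 4.181, k₂L = 6.773.
T = [1 + V₀² sin²(k₂L) / (4E(E − V₀))]⁻¹ = 1/1.043 = 0.959.

T = 0.959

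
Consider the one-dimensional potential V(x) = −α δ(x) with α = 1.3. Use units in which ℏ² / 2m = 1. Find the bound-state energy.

E = -0.423

The bound state is ψ(x) = √κ e^{−κ|x|}. The derivative jump ψ'(0⁺) − ψ'(0⁻) = −(2mα/ℏ²)ψ(0) fixes κ = mα/ℏ² = 0.6500.
Then E = −ℏ²κ²/(2m) = −mα²/(2ℏ²) = -0.4225.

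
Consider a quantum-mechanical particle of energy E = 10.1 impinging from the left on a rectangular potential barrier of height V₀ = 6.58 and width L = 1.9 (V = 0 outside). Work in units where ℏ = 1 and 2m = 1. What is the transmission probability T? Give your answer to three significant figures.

Above the barrier the interior wavenumber is k₂ = √(2m(E − V₀))/ℏ = 1.876, giving phase k₂L = 3.565.
T = [1 + V₀² sin²(k₂L) / (4E(E − V₀))]⁻¹ = 1/1.051 = 0.951.

T = 0.951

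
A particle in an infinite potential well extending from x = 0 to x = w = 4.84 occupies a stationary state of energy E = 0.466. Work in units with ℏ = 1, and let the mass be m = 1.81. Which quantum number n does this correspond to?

n = 2

From E_n = n²π²ℏ²/(2mw²) invert to n = √(2mw²E)/(πℏ).
n = (4.84/π) × √(2 × 1.81 × 0.466) = 2.001 → n = 2.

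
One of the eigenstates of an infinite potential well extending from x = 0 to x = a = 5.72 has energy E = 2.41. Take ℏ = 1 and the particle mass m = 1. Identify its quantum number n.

n = 4

For an infinite well E_n = n²π²ℏ²/(2ma²), so n = (a/πℏ)√(2mE).
n = (5.72/π) × √(2 × 1 × 2.41) = 3.997 → n = 4.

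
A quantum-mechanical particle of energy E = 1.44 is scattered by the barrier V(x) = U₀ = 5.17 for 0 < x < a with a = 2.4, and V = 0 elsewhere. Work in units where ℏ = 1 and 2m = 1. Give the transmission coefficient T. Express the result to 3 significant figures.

E < U₀: inside the barrier ψ ∝ e^{±κx} with κ = √(2m(U₀ − E))/ℏ = 1.931.
κa = 4.635, sinh(κa) = 51.52.
Matching ψ, ψ′ at both faces gives T = [1 + U₀² sinh²(κa) / (4E(U₀ − E))]⁻¹ = 1/3303 = 0.000303.

T = 0.000303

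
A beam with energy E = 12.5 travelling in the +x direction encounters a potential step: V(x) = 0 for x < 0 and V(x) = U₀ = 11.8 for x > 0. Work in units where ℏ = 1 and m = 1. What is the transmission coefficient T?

The wavenumbers are k₁ = √(2mE)/ℏ = 5.000 on the left and k₂ = √(2m(E − U₀))/ℏ = 1.183 on the right.
Continuity of ψ and ψ′ at the step yields the reflection amplitude r = (k₁ − k₂)/(k₁ + k₂) = 0.6173; thus R = |r|² = 0.3810, T = 0.6190.

T = 0.619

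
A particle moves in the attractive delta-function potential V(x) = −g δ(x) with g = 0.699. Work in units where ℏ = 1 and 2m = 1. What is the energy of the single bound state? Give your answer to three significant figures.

E = -0.122

The bound state is ψ(x) = √κ e^{−κ|x|}. The derivative jump ψ'(0⁺) − ψ'(0⁻) = −(2mg/ℏ²)ψ(0) fixes κ = mg/ℏ² = 0.3495.
Then E = −ℏ²κ²/(2m) = −mg²/(2ℏ²) = -0.1222.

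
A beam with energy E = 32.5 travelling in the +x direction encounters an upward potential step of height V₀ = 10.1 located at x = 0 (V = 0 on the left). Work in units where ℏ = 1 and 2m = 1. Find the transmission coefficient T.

On each side the TISE gives plane waves with k = √(2m(E − V))/ℏ: k₁ = √(2·½·32.5) = 5.701, k₂ = √(2·½·22.4) = 4.733.
Matching ψ and ψ′ at x = 0 gives r = (k₁ − k₂)/(k₁ + k₂), so R = r² = 0.008608 and T = 1 − R = 0.9914.

T = 0.991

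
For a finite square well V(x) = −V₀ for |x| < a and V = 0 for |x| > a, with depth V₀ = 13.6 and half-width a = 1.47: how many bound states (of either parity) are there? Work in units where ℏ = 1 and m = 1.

N = 5

The dimensionless depth is z₀ = a√(2mV₀)/ℏ = 1.47 × √(27.20) = 7.667.
A new bound state (alternating even/odd) appears each time z₀ passes a multiple of π/2, so N = ⌊2z₀/π⌋ + 1 = ⌊4.881⌋ + 1 = 5.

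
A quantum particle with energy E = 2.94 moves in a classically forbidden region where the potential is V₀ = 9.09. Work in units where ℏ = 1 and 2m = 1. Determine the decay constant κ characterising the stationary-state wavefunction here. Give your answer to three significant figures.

κ = 2.48

Since E < V₀ the TISE in this region is ψ'' = κ²ψ with κ = √(2m(V₀ − E))/ℏ.
κ = √(2 × 0.5 × 6.15) = 2.480.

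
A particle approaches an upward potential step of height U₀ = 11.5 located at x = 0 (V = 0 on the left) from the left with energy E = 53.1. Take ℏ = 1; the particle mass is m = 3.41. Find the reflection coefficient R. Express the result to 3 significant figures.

On each side the TISE gives plane waves with k = √(2m(E − V))/ℏ: k₁ = √(2·3.41·53.1) = 19.03, k₂ = √(2·3.41·41.6) = 16.84.
Matching ψ and ψ′ at x = 0 gives r = (k₁ − k₂)/(k₁ + k₂), so R = r² = 0.003714 and T = 1 − R = 0.9963.

R = 0.00371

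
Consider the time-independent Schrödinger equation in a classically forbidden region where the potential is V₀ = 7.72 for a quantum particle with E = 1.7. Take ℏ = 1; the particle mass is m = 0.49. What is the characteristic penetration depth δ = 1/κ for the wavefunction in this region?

Since E < V₀ the TISE in this region is ψ'' = κ²ψ with κ = √(2m(V₀ − E))/ℏ.
κ = √(2 × 0.49 × 6.02) = 2.429. The penetration depth is δ = 1/κ = 0.412.

δ = 0.412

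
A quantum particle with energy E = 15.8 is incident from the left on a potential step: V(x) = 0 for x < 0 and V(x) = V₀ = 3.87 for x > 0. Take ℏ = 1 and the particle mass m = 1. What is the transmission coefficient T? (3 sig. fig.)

The wavenumbers are k₁ = √(2mE)/ℏ = 5.621 on the left and k₂ = √(2m(E − V₀))/ℏ = 4.885 on the right.
Continuity of ψ and ψ′ at the step yields the reflection amplitude r = (k₁ − k₂)/(k₁ + k₂) = 0.07012; thus R = |r|² = 0.004917, T = 0.9951.

T = 0.995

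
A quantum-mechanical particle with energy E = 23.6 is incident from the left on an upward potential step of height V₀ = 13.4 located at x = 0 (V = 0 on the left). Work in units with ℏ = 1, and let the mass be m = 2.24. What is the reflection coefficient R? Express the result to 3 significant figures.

R = 0.0427

On each side the TISE gives plane waves with k = √(2m(E − V))/ℏ: k₁ = √(2·2.24·23.6) = 10.28, k₂ = √(2·2.24·10.2) = 6.760.
Continuity of ψ and ψ′ at the step yields the reflection amplitude r = (k₁ − k₂)/(k₁ + k₂) = 0.2067; thus R = |r|² = 0.04272, T = 0.9573.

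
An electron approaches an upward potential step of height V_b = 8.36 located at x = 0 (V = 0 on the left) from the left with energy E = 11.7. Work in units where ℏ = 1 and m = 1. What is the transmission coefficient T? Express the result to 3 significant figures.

The wavenumbers are k₁ = √(2mE)/ℏ = 4.837 on the left and k₂ = √(2m(E − V_b))/ℏ = 2.585 on the right.
Matching ψ and ψ′ at x = 0 gives r = (k₁ − k₂)/(k₁ + k₂), so R = r² = 0.09213 and T = 1 − R = 0.9079.

T = 0.908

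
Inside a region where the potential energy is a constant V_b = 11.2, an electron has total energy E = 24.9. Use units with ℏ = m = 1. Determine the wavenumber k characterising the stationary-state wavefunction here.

With E > V_b the solution is oscillatory, ψ ∝ e^{±ikx} with k = √(2m(E − V_b))/ℏ.
k = √(2 × 1 × 13.7) = 5.235.

k = 5.23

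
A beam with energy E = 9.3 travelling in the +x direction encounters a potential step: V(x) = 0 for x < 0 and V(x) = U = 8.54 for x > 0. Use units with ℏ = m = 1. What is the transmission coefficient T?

T = 0.692

The wavenumbers are k₁ = √(2mE)/ℏ = 4.313 on the left and k₂ = √(2m(E − U))/ℏ = 1.233 on the right.
Continuity of ψ and ψ′ at the step yields the reflection amplitude r = (k₁ − k₂)/(k₁ + k₂) = 0.5554; thus R = |r|² = 0.3084, T = 0.6916.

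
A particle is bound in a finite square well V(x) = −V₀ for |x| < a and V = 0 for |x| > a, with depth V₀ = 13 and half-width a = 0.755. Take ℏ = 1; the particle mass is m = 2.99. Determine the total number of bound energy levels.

N = 5

The dimensionless depth is z₀ = a√(2mV₀)/ℏ = 0.755 × √(77.74) = 6.657.
A new bound state (alternating even/odd) appears each time z₀ passes a multiple of π/2, so N = ⌊2z₀/π⌋ + 1 = ⌊4.238⌋ + 1 = 5.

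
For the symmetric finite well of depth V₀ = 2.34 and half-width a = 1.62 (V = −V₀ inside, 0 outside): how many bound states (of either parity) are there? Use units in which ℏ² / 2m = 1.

N = 2

The dimensionless depth is z₀ = a√(2mV₀)/ℏ = 1.62 × √(2.340) = 2.478.
The even/odd transcendental equations gain one root per π/2 in z₀, giving N = 1 + ⌊2z₀/π⌋ = 1 + ⌊1.578⌋ = 2.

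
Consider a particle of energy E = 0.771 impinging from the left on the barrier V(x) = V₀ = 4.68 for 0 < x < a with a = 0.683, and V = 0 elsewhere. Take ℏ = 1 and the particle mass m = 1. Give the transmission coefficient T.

T = 0.0481

E < V₀: inside the barrier ψ ∝ e^{±κx} with κ = √(2m(V₀ − E))/ℏ = 2.796.
κa = 1.910, sinh(κa) = 3.302.
The exact tunnelling result is T⁻¹ = 1 + V₀² sinh²(κa) / [4E(V₀ − E)] = 20.80, so T = 0.0481.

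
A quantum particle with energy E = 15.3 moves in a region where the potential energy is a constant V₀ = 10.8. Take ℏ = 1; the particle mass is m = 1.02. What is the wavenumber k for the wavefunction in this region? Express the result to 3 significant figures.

k = 3.03

With E > V₀ the solution is oscillatory, ψ ∝ e^{±ikx} with k = √(2m(E − V₀))/ℏ.
k = √(2 × 1.02 × 4.5) = 3.030.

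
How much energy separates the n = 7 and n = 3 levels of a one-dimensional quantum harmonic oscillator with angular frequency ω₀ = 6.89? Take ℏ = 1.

ΔE = 27.6

E_n = ℏω₀(n + ½), so ΔE = (7 − 3) ℏω₀ = 4 × 6.89 = 27.56.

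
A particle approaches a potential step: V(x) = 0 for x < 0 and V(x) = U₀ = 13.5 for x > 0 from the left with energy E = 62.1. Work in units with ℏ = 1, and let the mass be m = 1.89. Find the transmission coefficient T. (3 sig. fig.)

T = 0.996

On each side the TISE gives plane waves with k = √(2m(E − V))/ℏ: k₁ = √(2·1.89·62.1) = 15.32, k₂ = √(2·1.89·48.6) = 13.55.
Continuity of ψ and ψ′ at the step yields the reflection amplitude r = (k₁ − k₂)/(k₁ + k₂) = 0.06120; thus R = |r|² = 0.003746, T = 0.9963.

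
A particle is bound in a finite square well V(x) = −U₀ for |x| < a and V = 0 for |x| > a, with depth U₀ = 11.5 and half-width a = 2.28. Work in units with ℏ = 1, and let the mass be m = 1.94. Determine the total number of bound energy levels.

N = 10

The dimensionless depth is z₀ = a√(2mU₀)/ℏ = 2.28 × √(44.62) = 15.23.
A new bound state (alternating even/odd) appears each time z₀ passes a multiple of π/2, so N = ⌊2z₀/π⌋ + 1 = ⌊9.696⌋ + 1 = 10.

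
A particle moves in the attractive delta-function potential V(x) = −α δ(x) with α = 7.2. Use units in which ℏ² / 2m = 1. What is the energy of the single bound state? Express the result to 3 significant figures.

E = -13.0

The bound state is ψ(x) = √κ e^{−κ|x|}. The derivative jump ψ'(0⁺) − ψ'(0⁻) = −(2mα/ℏ²)ψ(0) fixes κ = mα/ℏ² = 3.600.
Then E = −ℏ²κ²/(2m) = −mα²/(2ℏ²) = -12.96.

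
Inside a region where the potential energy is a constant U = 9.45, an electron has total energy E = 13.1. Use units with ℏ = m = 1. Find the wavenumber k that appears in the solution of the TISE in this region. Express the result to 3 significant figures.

With E > U the solution is oscillatory, ψ ∝ e^{±ikx} with k = √(2m(E − U))/ℏ.
k = √(2 × 1 × 3.65) = 2.702.

k = 2.70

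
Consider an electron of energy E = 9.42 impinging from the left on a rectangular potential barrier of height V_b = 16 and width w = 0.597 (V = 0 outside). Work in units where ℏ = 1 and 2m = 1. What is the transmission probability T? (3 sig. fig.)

Since E < V_b the interior solution is evanescent with decay constant κ = √(2m(V_b − E))/ℏ = 2.565.
κw = 1.531, sinh(κw) = 2.204.
The exact tunnelling result is T⁻¹ = 1 + V_b² sinh²(κw) / [4E(V_b − E)] = 6.017, so T = 0.166.

T = 0.166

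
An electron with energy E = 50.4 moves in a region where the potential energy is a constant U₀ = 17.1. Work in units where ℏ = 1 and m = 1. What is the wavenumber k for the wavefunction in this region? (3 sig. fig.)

k = 8.16

With E > U₀ the solution is oscillatory, ψ ∝ e^{±ikx} with k = √(2m(E − U₀))/ℏ.
k = √(2 × 1 × 33.3) = 8.161.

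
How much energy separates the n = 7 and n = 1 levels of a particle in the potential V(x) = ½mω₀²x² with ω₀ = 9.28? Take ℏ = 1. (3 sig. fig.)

ΔE = 55.7

E_n = ℏω₀(n + ½), so ΔE = (7 − 1) ℏω₀ = 6 × 9.28 = 55.68.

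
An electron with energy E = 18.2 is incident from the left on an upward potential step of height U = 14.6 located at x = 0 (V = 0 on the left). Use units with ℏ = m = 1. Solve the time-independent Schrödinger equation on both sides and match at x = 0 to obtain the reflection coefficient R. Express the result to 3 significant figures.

On each side the TISE gives plane waves with k = √(2m(E − V))/ℏ: k₁ = √(2·1·18.2) = 6.033, k₂ = √(2·1·3.6) = 2.683.
Matching ψ and ψ′ at x = 0 gives r = (k₁ − k₂)/(k₁ + k₂), so R = r² = 0.1477 and T = 1 − R = 0.8523.

R = 0.148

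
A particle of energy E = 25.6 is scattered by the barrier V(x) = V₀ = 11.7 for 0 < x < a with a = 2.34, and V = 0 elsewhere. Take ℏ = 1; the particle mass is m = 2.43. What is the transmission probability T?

E > V₀: inside the barrier k₂ = √(2m(E − V₀))/ℏ = 8.219, k₂a = 19.23.
Matching at both interfaces gives T⁻¹ = 1 + V₀² sin²(k₂a) / [4E(E − V₀)] = 1.013, hence T = 0.987.

T = 0.987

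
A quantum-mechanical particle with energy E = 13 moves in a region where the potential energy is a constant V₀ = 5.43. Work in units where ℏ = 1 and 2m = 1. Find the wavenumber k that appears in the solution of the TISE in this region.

k = 2.75

With E > V₀ the solution is oscillatory, ψ ∝ e^{±ikx} with k = √(2m(E − V₀))/ℏ.
k = √(2 × 0.5 × 7.57) = 2.751.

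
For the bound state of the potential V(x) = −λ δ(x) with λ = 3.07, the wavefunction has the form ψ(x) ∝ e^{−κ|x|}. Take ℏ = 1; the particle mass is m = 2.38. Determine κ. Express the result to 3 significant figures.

κ = 7.31

Integrate −(ℏ²/2m)ψ'' − λδ(x)ψ = Eψ from −ε to +ε: the ψ'' term gives ψ'(0⁺) − ψ'(0⁻) and the δ term gives −(2mλ/ℏ²)ψ(0).
With ψ ∝ e^{−κ|x|} this yields −2κ = −2mλ/ℏ², so κ = mλ/ℏ² = 7.307.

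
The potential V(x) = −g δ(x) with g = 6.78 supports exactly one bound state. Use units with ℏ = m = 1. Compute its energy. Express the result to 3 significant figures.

For x ≠ 0 the bound state is ψ ∝ e^{−κ|x|}; integrating the TISE across the delta gives the cusp condition 2κ = 2mg/ℏ², so κ = 6.780.
Then E = −ℏ²κ²/(2m) = −mg²/(2ℏ²) = -22.98.

E = -23.0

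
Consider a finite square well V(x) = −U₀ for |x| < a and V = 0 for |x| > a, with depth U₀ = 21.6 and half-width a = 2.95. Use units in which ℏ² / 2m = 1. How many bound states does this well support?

Define the well-strength parameter z₀ = (a/ℏ)√(2mU₀) = 2.95 × √(2·0.5·21.6) = 13.71.
A new bound state (alternating even/odd) appears each time z₀ passes a multiple of π/2, so N = ⌊2z₀/π⌋ + 1 = ⌊8.728⌋ + 1 = 9.

N = 9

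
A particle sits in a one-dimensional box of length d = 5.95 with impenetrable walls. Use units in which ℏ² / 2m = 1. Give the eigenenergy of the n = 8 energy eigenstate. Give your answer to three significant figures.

The infinite-well eigenfunctions ψ_n = √(2/d) sin(nπx/d) vanish at both walls, giving E_n = n²π²ℏ²/(2md²).
E_8 = 8² × π² / (2 × 0.5 × 5.95²) = 17.84.

E = 17.8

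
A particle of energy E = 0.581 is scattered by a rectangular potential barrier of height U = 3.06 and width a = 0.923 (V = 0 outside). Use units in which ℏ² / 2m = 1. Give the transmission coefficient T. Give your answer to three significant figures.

E < U: inside the barrier ψ ∝ e^{±κx} with κ = √(2m(U − E))/ℏ = 1.574.
κa = 1.453, sinh(κa) = 2.022.
Matching ψ, ψ′ at both faces gives T = [1 + U² sinh²(κa) / (4E(U − E))]⁻¹ = 1/7.642 = 0.131.

T = 0.131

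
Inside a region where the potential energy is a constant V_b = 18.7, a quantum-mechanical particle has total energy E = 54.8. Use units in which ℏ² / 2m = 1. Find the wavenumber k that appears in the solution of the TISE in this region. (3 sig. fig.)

With E > V_b the solution is oscillatory, ψ ∝ e^{±ikx} with k = √(2m(E − V_b))/ℏ.
k = √(2 × 0.5 × 36.1) = 6.008.

k = 6.01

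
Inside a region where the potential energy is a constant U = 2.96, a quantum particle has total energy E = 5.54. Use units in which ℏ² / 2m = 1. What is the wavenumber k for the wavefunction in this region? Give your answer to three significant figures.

k = 1.61

With E > U the solution is oscillatory, ψ ∝ e^{±ikx} with k = √(2m(E − U))/ℏ.
k = √(2 × 0.5 × 2.58) = 1.606.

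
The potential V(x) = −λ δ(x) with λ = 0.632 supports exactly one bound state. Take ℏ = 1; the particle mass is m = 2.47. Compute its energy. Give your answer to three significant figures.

The bound state is ψ(x) = √κ e^{−κ|x|}. The derivative jump ψ'(0⁺) − ψ'(0⁻) = −(2mλ/ℏ²)ψ(0) fixes κ = mλ/ℏ² = 1.561.
Then E = −ℏ²κ²/(2m) = −mλ²/(2ℏ²) = -0.4933.

E = -0.493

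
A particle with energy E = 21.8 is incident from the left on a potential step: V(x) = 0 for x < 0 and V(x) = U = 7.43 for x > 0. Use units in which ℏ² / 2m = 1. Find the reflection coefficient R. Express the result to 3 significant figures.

R = 0.0108

The wavenumbers are k₁ = √(2mE)/ℏ = 4.669 on the left and k₂ = √(2m(E − U))/ℏ = 3.791 on the right.
Continuity of ψ and ψ′ at the step yields the reflection amplitude r = (k₁ − k₂)/(k₁ + k₂) = 0.1038; thus R = |r|² = 0.01078, T = 0.9892.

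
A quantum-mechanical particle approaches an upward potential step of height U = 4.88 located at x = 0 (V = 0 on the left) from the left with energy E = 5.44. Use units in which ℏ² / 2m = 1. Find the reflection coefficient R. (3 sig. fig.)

The wavenumbers are k₁ = √(2mE)/ℏ = 2.332 on the left and k₂ = √(2m(E − U))/ℏ = 0.7483 on the right.
Matching ψ and ψ′ at x = 0 gives r = (k₁ − k₂)/(k₁ + k₂), so R = r² = 0.2644 and T = 1 − R = 0.7356.

R = 0.264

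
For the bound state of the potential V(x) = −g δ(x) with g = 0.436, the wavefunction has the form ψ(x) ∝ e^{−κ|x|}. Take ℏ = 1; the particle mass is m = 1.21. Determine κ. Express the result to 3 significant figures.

κ = 0.528

Integrate −(ℏ²/2m)ψ'' − gδ(x)ψ = Eψ from −ε to +ε: the ψ'' term gives ψ'(0⁺) − ψ'(0⁻) and the δ term gives −(2mg/ℏ²)ψ(0).
With ψ ∝ e^{−κ|x|} this yields −2κ = −2mg/ℏ², so κ = mg/ℏ² = 0.5276.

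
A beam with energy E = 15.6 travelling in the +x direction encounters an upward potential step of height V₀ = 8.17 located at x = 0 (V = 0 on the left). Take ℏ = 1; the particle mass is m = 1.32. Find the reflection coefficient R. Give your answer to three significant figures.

R = 0.0336

On each side the TISE gives plane waves with k = √(2m(E − V))/ℏ: k₁ = √(2·1.32·15.6) = 6.417, k₂ = √(2·1.32·7.43) = 4.429.
Continuity of ψ and ψ′ at the step yields the reflection amplitude r = (k₁ − k₂)/(k₁ + k₂) = 0.1833; thus R = |r|² = 0.03361, T = 0.9664.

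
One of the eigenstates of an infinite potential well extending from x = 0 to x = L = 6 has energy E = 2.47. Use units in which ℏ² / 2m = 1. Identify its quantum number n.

n = 3

From E_n = n²π²ℏ²/(2mL²) invert to n = √(2mL²E)/(πℏ).
n = (6/π) × √(2 × 0.5 × 2.47) = 3.002 → n = 3.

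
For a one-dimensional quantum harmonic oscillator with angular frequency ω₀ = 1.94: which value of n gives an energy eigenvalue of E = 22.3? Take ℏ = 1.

n = 11

Invert E_n = (n + ½)ℏω₀: n = E/ℏω₀ − ½ = 10.995, so n = 11.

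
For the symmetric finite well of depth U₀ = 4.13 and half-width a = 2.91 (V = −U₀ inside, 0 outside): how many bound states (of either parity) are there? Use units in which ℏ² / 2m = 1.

N = 4

The dimensionless depth is z₀ = a√(2mU₀)/ℏ = 2.91 × √(4.130) = 5.914.
The even/odd transcendental equations gain one root per π/2 in z₀, giving N = 1 + ⌊2z₀/π⌋ = 1 + ⌊3.765⌋ = 4.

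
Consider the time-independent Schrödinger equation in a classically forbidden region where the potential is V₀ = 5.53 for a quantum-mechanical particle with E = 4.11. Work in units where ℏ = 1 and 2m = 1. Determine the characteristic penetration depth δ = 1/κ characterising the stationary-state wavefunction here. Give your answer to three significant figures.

Since E < V₀ the TISE in this region is ψ'' = κ²ψ with κ = √(2m(V₀ − E))/ℏ.
κ = √(2 × 0.5 × 1.42) = 1.192. The penetration depth is δ = 1/κ = 0.839.

δ = 0.839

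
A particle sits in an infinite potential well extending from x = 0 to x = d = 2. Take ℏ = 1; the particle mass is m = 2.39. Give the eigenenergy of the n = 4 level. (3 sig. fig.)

The infinite-well eigenfunctions ψ_n = √(2/d) sin(nπx/d) vanish at both walls, giving E_n = n²π²ℏ²/(2md²).
E_4 = 4² × π² / (2 × 2.39 × 2²) = 8.259.

E = 8.26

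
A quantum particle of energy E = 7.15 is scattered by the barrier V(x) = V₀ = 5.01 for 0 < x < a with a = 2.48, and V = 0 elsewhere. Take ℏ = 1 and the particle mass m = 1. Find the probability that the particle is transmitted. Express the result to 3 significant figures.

E > V₀: inside the barrier k₂ = √(2m(E − V₀))/ℏ = 2.069, k₂a = 5.131.
T = [1 + V₀² sin²(k₂a) / (4E(E − V₀))]⁻¹ = 1/1.342 = 0.745.

T = 0.745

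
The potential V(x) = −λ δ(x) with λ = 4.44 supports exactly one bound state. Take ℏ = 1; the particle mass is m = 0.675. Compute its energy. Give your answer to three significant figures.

The bound state is ψ(x) = √κ e^{−κ|x|}. The derivative jump ψ'(0⁺) − ψ'(0⁻) = −(2mλ/ℏ²)ψ(0) fixes κ = mλ/ℏ² = 2.997.
Then E = −ℏ²κ²/(2m) = −mλ²/(2ℏ²) = -6.653.

E = -6.65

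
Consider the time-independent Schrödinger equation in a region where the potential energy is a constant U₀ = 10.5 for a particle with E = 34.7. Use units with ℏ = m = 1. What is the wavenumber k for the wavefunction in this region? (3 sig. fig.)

k = 6.96

With E > U₀ the solution is oscillatory, ψ ∝ e^{±ikx} with k = √(2m(E − U₀))/ℏ.
k = √(2 × 1 × 24.2) = 6.957.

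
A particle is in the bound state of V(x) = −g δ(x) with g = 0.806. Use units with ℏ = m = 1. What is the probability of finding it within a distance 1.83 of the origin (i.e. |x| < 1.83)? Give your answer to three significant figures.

The normalised bound state is ψ = √κ e^{−κ|x|} with κ = mg/ℏ² = 0.8060.
P(|x| < d) = ∫_{−d}^{d} κ e^{−2κ|x|} dx = 1 − e^{−2κd} = 1 − e^{−2.950} = 0.9477.

P = 0.948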